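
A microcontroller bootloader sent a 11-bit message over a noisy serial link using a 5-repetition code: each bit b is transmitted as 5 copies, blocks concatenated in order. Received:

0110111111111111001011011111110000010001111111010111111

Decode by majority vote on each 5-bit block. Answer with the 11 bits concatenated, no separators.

11101100111

Block 1 (01101): 3 ones → 1
Block 2 (11111): 5 ones → 1
Block 3 (11111): 5 ones → 1
Block 4 (10010): 2 ones → 0
Block 5 (11011): 4 ones → 1
Block 6 (11111): 5 ones → 1
Block 7 (00000): 0 ones → 0
Block 8 (10001): 2 ones → 0
Block 9 (11111): 5 ones → 1
Block 10 (10101): 3 ones → 1
Block 11 (11111): 5 ones → 1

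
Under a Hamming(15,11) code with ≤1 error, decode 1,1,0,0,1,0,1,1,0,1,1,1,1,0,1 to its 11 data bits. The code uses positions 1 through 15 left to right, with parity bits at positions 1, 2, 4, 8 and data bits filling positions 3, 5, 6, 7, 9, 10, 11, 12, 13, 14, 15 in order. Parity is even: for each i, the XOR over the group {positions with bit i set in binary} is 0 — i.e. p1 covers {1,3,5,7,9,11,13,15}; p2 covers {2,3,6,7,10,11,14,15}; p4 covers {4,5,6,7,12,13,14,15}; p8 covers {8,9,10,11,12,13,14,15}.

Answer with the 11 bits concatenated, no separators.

01110111101

s1 (pos 1,3,5,7,9,11,13,15): 1⊕0⊕1⊕1⊕0⊕1⊕1⊕1 = 0
s2 (pos 2,3,6,7,10,11,14,15): 1⊕0⊕0⊕1⊕1⊕1⊕0⊕1 = 1
s4 (pos 4,5,6,7,12,13,14,15): 0⊕1⊕0⊕1⊕1⊕1⊕0⊕1 = 1
s8 (pos 8,9,10,11,12,13,14,15): 1⊕0⊕1⊕1⊕1⊕1⊕0⊕1 = 0
Syndrome s8…s1 = 0110 → error at position 6.
Flip position 6: 110010110111101 → 110011110111101
Read data bits from positions 3,5,6,7,9,10,11,12,13,14,15: 01110111101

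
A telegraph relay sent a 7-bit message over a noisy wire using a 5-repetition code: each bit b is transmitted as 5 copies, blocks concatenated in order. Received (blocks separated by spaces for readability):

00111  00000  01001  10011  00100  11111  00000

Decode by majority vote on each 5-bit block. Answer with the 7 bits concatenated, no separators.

1001010

Block 1 (00111): 3 ones → 1
Block 2 (00000): 0 ones → 0
Block 3 (01001): 2 ones → 0
Block 4 (10011): 3 ones → 1
Block 5 (00100): 1 one → 0
Block 6 (11111): 5 ones → 1
Block 7 (00000): 0 ones → 0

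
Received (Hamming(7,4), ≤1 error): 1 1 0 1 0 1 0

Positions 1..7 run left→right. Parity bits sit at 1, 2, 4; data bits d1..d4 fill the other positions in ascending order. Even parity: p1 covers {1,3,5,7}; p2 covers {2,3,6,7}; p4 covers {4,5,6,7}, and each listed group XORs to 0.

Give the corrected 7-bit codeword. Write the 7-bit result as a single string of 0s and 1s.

0101010

s1 (pos 1,3,5,7): 1⊕0⊕0⊕0 = 1
s2 (pos 2,3,6,7): 1⊕0⊕1⊕0 = 0
s4 (pos 4,5,6,7): 1⊕0⊕1⊕0 = 0
Syndrome s4…s1 = 001 → error at position 1.
Flip position 1: 1101010 → 0101010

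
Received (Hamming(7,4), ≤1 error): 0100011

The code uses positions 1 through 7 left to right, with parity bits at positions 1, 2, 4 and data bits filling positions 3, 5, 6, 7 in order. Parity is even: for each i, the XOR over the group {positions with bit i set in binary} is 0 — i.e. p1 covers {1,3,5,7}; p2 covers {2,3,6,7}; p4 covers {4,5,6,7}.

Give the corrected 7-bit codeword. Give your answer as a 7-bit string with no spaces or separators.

s1 (pos 1,3,5,7): 0⊕0⊕0⊕1 = 1
s2 (pos 2,3,6,7): 1⊕0⊕1⊕1 = 1
s4 (pos 4,5,6,7): 0⊕0⊕1⊕1 = 0
Syndrome s4…s1 = 011 → error at position 3.
Flip position 3: 0100011 → 0110011

0110011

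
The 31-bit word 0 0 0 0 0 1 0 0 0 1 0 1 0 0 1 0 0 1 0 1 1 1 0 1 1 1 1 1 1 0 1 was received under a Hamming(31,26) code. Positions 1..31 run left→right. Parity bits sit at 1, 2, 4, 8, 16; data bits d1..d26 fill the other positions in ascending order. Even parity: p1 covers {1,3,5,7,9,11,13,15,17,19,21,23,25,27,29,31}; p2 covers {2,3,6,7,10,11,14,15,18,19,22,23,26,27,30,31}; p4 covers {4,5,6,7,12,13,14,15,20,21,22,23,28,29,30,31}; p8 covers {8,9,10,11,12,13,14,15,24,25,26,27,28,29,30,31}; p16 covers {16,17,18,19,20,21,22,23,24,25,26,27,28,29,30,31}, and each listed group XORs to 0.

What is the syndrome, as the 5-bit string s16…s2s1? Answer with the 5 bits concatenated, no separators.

10100

s1 (pos 1,3,5,7,9,11,13,15,17,19,21,23,25,27,29,31): 0⊕0⊕0⊕0⊕0⊕0⊕0⊕1⊕0⊕0⊕1⊕0⊕1⊕1⊕1⊕1 = 0
s2 (pos 2,3,6,7,10,11,14,15,18,19,22,23,26,27,30,31): 0⊕0⊕1⊕0⊕1⊕0⊕0⊕1⊕1⊕0⊕1⊕0⊕1⊕1⊕0⊕1 = 0
s4 (pos 4,5,6,7,12,13,14,15,20,21,22,23,28,29,30,31): 0⊕0⊕1⊕0⊕1⊕0⊕0⊕1⊕1⊕1⊕1⊕0⊕1⊕1⊕0⊕1 = 1
s8 (pos 8,9,10,11,12,13,14,15,24,25,26,27,28,29,30,31): 0⊕0⊕1⊕0⊕1⊕0⊕0⊕1⊕1⊕1⊕1⊕1⊕1⊕1⊕0⊕1 = 0
s16 (pos 16,17,18,19,20,21,22,23,24,25,26,27,28,29,30,31): 0⊕0⊕1⊕0⊕1⊕1⊕1⊕0⊕1⊕1⊕1⊕1⊕1⊕1⊕0⊕1 = 1
Syndrome s16…s1 = 10100 → error at position 20.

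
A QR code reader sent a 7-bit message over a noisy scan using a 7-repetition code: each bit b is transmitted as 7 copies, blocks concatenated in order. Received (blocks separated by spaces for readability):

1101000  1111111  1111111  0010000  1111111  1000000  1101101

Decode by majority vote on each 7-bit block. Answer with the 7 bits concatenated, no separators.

Block 1 (1101000): 3 ones → 0
Block 2 (1111111): 7 ones → 1
Block 3 (1111111): 7 ones → 1
Block 4 (0010000): 1 one → 0
Block 5 (1111111): 7 ones → 1
Block 6 (1000000): 1 one → 0
Block 7 (1101101): 5 ones → 1

0110101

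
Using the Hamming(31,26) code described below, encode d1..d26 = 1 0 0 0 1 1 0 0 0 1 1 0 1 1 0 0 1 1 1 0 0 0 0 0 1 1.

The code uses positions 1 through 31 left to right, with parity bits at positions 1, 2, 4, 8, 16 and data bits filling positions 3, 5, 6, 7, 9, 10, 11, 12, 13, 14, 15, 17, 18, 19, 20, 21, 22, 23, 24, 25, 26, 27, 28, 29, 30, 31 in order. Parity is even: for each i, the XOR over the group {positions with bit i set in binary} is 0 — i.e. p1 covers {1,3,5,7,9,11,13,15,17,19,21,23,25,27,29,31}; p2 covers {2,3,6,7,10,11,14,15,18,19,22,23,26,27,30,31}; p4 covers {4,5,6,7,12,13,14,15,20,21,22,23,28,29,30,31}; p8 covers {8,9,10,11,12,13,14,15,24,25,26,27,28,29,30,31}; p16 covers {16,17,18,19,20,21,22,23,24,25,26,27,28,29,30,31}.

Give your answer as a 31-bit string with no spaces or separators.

0010000111000111011001110000011

Place data at non-parity positions: p1 p2 1 p4 0 0 0 p8 1 1 0 0 0 1 1 p16 0 1 1 0 0 1 1 1 0 0 0 0 0 1 1
p1 (pos 1,3,5,7,9,11,13,15,17,19,21,23,25,27,29,31): XOR of data positions = 1⊕0⊕0⊕1⊕0⊕0⊕1⊕0⊕1⊕0⊕1⊕0⊕0⊕0⊕1 = 0
p2 (pos 2,3,6,7,10,11,14,15,18,19,22,23,26,27,30,31): XOR of data positions = 1⊕0⊕0⊕1⊕0⊕1⊕1⊕1⊕1⊕1⊕1⊕0⊕0⊕1⊕1 = 0
p4 (pos 4,5,6,7,12,13,14,15,20,21,22,23,28,29,30,31): XOR of data positions = 0⊕0⊕0⊕0⊕0⊕1⊕1⊕0⊕0⊕1⊕1⊕0⊕0⊕1⊕1 = 0
p8 (pos 8,9,10,11,12,13,14,15,24,25,26,27,28,29,30,31): XOR of data positions = 1⊕1⊕0⊕0⊕0⊕1⊕1⊕1⊕0⊕0⊕0⊕0⊕0⊕1⊕1 = 1
p16 (pos 16,17,18,19,20,21,22,23,24,25,26,27,28,29,30,31): XOR of data positions = 0⊕1⊕1⊕0⊕0⊕1⊕1⊕1⊕0⊕0⊕0⊕0⊕0⊕1⊕1 = 1
Codeword: 0010000111000111011001110000011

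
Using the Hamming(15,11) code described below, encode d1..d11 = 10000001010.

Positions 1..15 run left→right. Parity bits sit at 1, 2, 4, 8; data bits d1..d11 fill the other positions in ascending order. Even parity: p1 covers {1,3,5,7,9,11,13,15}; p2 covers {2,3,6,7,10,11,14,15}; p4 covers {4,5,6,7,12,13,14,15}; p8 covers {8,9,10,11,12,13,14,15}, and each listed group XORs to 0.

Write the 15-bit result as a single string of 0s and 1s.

101000000001010

Place data at non-parity positions: p1 p2 1 p4 0 0 0 p8 0 0 0 1 0 1 0
p1 (pos 1,3,5,7,9,11,13,15): XOR of data positions = 1⊕0⊕0⊕0⊕0⊕0⊕0 = 1
p2 (pos 2,3,6,7,10,11,14,15): XOR of data positions = 1⊕0⊕0⊕0⊕0⊕1⊕0 = 0
p4 (pos 4,5,6,7,12,13,14,15): XOR of data positions = 0⊕0⊕0⊕1⊕0⊕1⊕0 = 0
p8 (pos 8,9,10,11,12,13,14,15): XOR of data positions = 0⊕0⊕0⊕1⊕0⊕1⊕0 = 0
Codeword: 101000000001010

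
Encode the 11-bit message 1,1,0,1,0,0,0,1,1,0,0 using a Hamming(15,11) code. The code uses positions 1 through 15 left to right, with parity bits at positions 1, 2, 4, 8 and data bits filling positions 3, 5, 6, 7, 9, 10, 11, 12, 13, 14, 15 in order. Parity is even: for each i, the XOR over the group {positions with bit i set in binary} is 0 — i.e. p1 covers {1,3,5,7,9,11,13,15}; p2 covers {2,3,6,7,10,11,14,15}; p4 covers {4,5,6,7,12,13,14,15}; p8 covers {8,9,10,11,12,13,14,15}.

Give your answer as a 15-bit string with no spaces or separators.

001010100001100

Place data at non-parity positions: p1 p2 1 p4 1 0 1 p8 0 0 0 1 1 0 0
p1 (pos 1,3,5,7,9,11,13,15): XOR of data positions = 1⊕1⊕1⊕0⊕0⊕1⊕0 = 0
p2 (pos 2,3,6,7,10,11,14,15): XOR of data positions = 1⊕0⊕1⊕0⊕0⊕0⊕0 = 0
p4 (pos 4,5,6,7,12,13,14,15): XOR of data positions = 1⊕0⊕1⊕1⊕1⊕0⊕0 = 0
p8 (pos 8,9,10,11,12,13,14,15): XOR of data positions = 0⊕0⊕0⊕1⊕1⊕0⊕0 = 0
Codeword: 001010100001100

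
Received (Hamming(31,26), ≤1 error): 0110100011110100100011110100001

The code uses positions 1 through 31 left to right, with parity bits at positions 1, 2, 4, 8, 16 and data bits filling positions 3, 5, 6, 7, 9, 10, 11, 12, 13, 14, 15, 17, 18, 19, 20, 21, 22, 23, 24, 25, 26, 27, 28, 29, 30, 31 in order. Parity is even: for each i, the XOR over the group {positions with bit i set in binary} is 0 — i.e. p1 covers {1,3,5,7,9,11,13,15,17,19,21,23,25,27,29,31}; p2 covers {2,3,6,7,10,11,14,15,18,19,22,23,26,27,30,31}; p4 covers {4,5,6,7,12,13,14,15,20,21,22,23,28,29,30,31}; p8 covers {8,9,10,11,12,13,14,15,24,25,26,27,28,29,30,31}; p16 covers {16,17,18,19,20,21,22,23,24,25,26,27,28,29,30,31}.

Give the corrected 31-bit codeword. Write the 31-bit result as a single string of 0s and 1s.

s1 (pos 1,3,5,7,9,11,13,15,17,19,21,23,25,27,29,31): 0⊕1⊕1⊕0⊕1⊕1⊕0⊕0⊕1⊕0⊕1⊕1⊕0⊕0⊕0⊕1 = 0
s2 (pos 2,3,6,7,10,11,14,15,18,19,22,23,26,27,30,31): 1⊕1⊕0⊕0⊕1⊕1⊕1⊕0⊕0⊕0⊕1⊕1⊕1⊕0⊕0⊕1 = 1
s4 (pos 4,5,6,7,12,13,14,15,20,21,22,23,28,29,30,31): 0⊕1⊕0⊕0⊕1⊕0⊕1⊕0⊕0⊕1⊕1⊕1⊕0⊕0⊕0⊕1 = 1
s8 (pos 8,9,10,11,12,13,14,15,24,25,26,27,28,29,30,31): 0⊕1⊕1⊕1⊕1⊕0⊕1⊕0⊕1⊕0⊕1⊕0⊕0⊕0⊕0⊕1 = 0
s16 (pos 16,17,18,19,20,21,22,23,24,25,26,27,28,29,30,31): 0⊕1⊕0⊕0⊕0⊕1⊕1⊕1⊕1⊕0⊕1⊕0⊕0⊕0⊕0⊕1 = 1
Syndrome s16…s1 = 10110 → error at position 22.
Flip position 22: 0110100011110100100011110100001 → 0110100011110100100010110100001

0110100011110100100010110100001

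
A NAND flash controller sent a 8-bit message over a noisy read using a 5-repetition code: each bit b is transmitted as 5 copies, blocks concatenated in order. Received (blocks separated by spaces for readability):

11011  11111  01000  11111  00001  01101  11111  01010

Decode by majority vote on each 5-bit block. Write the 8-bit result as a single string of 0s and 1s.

11010110

Block 1 (11011): 4 ones → 1
Block 2 (11111): 5 ones → 1
Block 3 (01000): 1 one → 0
Block 4 (11111): 5 ones → 1
Block 5 (00001): 1 one → 0
Block 6 (01101): 3 ones → 1
Block 7 (11111): 5 ones → 1
Block 8 (01010): 2 ones → 0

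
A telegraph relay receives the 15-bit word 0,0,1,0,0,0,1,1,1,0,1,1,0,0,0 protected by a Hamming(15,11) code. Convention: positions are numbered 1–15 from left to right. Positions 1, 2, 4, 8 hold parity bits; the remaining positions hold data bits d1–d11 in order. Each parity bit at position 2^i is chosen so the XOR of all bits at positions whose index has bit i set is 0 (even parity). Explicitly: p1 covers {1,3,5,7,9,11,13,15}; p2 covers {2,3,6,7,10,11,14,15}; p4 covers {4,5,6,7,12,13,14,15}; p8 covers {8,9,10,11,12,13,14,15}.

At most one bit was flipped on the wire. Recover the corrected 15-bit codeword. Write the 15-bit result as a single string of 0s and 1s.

011000111011000

s1 (pos 1,3,5,7,9,11,13,15): 0⊕1⊕0⊕1⊕1⊕1⊕0⊕0 = 0
s2 (pos 2,3,6,7,10,11,14,15): 0⊕1⊕0⊕1⊕0⊕1⊕0⊕0 = 1
s4 (pos 4,5,6,7,12,13,14,15): 0⊕0⊕0⊕1⊕1⊕0⊕0⊕0 = 0
s8 (pos 8,9,10,11,12,13,14,15): 1⊕1⊕0⊕1⊕1⊕0⊕0⊕0 = 0
Syndrome s8…s1 = 0010 → error at position 2.
Flip position 2: 001000111011000 → 011000111011000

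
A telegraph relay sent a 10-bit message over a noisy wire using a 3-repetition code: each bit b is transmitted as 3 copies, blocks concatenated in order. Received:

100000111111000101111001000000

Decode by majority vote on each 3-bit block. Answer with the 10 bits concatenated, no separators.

Block 1 (100): 1 one → 0
Block 2 (000): 0 ones → 0
Block 3 (111): 3 ones → 1
Block 4 (111): 3 ones → 1
Block 5 (000): 0 ones → 0
Block 6 (101): 2 ones → 1
Block 7 (111): 3 ones → 1
Block 8 (001): 1 one → 0
Block 9 (000): 0 ones → 0
Block 10 (000): 0 ones → 0

0011011000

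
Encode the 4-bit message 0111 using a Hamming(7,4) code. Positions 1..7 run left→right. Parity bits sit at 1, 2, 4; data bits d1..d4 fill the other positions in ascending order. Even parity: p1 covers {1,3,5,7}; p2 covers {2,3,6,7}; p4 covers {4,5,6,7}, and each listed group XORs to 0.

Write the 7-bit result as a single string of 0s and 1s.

0001111

Place data at non-parity positions: p1 p2 0 p4 1 1 1
p1 (pos 1,3,5,7): XOR of data positions = 0⊕1⊕1 = 0
p2 (pos 2,3,6,7): XOR of data positions = 0⊕1⊕1 = 0
p4 (pos 4,5,6,7): XOR of data positions = 1⊕1⊕1 = 1
Codeword: 0001111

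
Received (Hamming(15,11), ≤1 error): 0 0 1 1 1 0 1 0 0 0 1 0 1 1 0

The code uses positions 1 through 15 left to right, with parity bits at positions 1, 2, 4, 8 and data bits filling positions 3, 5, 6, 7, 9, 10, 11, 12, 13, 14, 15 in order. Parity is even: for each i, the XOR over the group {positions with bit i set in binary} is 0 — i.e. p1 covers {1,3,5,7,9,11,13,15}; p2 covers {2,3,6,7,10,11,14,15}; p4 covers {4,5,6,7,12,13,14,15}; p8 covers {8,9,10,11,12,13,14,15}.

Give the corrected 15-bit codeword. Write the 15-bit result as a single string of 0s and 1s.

001110100010010

s1 (pos 1,3,5,7,9,11,13,15): 0⊕1⊕1⊕1⊕0⊕1⊕1⊕0 = 1
s2 (pos 2,3,6,7,10,11,14,15): 0⊕1⊕0⊕1⊕0⊕1⊕1⊕0 = 0
s4 (pos 4,5,6,7,12,13,14,15): 1⊕1⊕0⊕1⊕0⊕1⊕1⊕0 = 1
s8 (pos 8,9,10,11,12,13,14,15): 0⊕0⊕0⊕1⊕0⊕1⊕1⊕0 = 1
Syndrome s8…s1 = 1101 → error at position 13.
Flip position 13: 001110100010110 → 001110100010010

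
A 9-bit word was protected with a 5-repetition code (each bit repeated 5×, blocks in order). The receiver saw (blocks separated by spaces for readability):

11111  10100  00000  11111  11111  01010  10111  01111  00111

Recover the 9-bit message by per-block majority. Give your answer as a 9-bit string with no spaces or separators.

Block 1 (11111): 5 ones → 1
Block 2 (10100): 2 ones → 0
Block 3 (00000): 0 ones → 0
Block 4 (11111): 5 ones → 1
Block 5 (11111): 5 ones → 1
Block 6 (01010): 2 ones → 0
Block 7 (10111): 4 ones → 1
Block 8 (01111): 4 ones → 1
Block 9 (00111): 3 ones → 1

100110111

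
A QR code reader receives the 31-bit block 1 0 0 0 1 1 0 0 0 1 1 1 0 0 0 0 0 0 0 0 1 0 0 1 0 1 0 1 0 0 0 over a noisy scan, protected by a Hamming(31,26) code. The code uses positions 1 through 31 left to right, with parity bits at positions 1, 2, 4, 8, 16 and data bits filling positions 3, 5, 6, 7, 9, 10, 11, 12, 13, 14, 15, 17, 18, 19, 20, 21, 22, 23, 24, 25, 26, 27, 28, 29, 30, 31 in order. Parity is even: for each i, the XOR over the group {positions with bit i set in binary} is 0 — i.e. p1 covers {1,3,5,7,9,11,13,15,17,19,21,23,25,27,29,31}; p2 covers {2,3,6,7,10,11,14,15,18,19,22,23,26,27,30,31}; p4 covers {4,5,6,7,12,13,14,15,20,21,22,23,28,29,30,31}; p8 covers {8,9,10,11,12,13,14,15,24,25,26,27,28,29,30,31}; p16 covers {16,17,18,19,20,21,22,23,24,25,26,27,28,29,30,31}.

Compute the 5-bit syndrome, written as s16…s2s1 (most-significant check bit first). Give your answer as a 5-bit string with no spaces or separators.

00100

s1 (pos 1,3,5,7,9,11,13,15,17,19,21,23,25,27,29,31): 1⊕0⊕1⊕0⊕0⊕1⊕0⊕0⊕0⊕0⊕1⊕0⊕0⊕0⊕0⊕0 = 0
s2 (pos 2,3,6,7,10,11,14,15,18,19,22,23,26,27,30,31): 0⊕0⊕1⊕0⊕1⊕1⊕0⊕0⊕0⊕0⊕0⊕0⊕1⊕0⊕0⊕0 = 0
s4 (pos 4,5,6,7,12,13,14,15,20,21,22,23,28,29,30,31): 0⊕1⊕1⊕0⊕1⊕0⊕0⊕0⊕0⊕1⊕0⊕0⊕1⊕0⊕0⊕0 = 1
s8 (pos 8,9,10,11,12,13,14,15,24,25,26,27,28,29,30,31): 0⊕0⊕1⊕1⊕1⊕0⊕0⊕0⊕1⊕0⊕1⊕0⊕1⊕0⊕0⊕0 = 0
s16 (pos 16,17,18,19,20,21,22,23,24,25,26,27,28,29,30,31): 0⊕0⊕0⊕0⊕0⊕1⊕0⊕0⊕1⊕0⊕1⊕0⊕1⊕0⊕0⊕0 = 0
Syndrome s16…s1 = 00100 → error at position 4.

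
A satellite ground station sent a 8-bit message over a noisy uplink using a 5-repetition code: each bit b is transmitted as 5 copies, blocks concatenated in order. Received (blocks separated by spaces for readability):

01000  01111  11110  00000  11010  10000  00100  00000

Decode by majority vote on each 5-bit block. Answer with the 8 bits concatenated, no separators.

Block 1 (01000): 1 one → 0
Block 2 (01111): 4 ones → 1
Block 3 (11110): 4 ones → 1
Block 4 (00000): 0 ones → 0
Block 5 (11010): 3 ones → 1
Block 6 (10000): 1 one → 0
Block 7 (00100): 1 one → 0
Block 8 (00000): 0 ones → 0

01101000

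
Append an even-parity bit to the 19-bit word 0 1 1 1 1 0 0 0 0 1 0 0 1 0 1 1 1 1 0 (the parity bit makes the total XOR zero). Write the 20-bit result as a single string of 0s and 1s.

01111000010010111100

XOR of the 19 data bits: 0⊕1⊕1⊕1⊕1⊕0⊕0⊕0⊕0⊕1⊕0⊕0⊕1⊕0⊕1⊕1⊕1⊕1⊕0 = 0
Parity bit = 0 (so all 20 bits XOR to 0).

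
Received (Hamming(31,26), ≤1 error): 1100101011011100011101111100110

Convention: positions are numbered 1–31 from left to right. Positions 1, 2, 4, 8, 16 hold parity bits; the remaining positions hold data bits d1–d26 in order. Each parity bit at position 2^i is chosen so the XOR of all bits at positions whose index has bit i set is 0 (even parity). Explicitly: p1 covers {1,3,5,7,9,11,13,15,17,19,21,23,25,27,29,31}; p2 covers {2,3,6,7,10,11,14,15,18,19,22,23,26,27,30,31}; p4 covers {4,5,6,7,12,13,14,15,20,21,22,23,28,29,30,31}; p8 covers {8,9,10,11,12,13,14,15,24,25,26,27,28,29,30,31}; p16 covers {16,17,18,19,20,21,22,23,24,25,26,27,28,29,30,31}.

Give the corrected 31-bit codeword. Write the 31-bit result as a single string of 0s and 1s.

0100101011011100011101111100110

s1 (pos 1,3,5,7,9,11,13,15,17,19,21,23,25,27,29,31): 1⊕0⊕1⊕1⊕1⊕0⊕1⊕0⊕0⊕1⊕0⊕1⊕1⊕0⊕1⊕0 = 1
s2 (pos 2,3,6,7,10,11,14,15,18,19,22,23,26,27,30,31): 1⊕0⊕0⊕1⊕1⊕0⊕1⊕0⊕1⊕1⊕1⊕1⊕1⊕0⊕1⊕0 = 0
s4 (pos 4,5,6,7,12,13,14,15,20,21,22,23,28,29,30,31): 0⊕1⊕0⊕1⊕1⊕1⊕1⊕0⊕1⊕0⊕1⊕1⊕0⊕1⊕1⊕0 = 0
s8 (pos 8,9,10,11,12,13,14,15,24,25,26,27,28,29,30,31): 0⊕1⊕1⊕0⊕1⊕1⊕1⊕0⊕1⊕1⊕1⊕0⊕0⊕1⊕1⊕0 = 0
s16 (pos 16,17,18,19,20,21,22,23,24,25,26,27,28,29,30,31): 0⊕0⊕1⊕1⊕1⊕0⊕1⊕1⊕1⊕1⊕1⊕0⊕0⊕1⊕1⊕0 = 0
Syndrome s16…s1 = 00001 → error at position 1.
Flip position 1: 1100101011011100011101111100110 → 0100101011011100011101111100110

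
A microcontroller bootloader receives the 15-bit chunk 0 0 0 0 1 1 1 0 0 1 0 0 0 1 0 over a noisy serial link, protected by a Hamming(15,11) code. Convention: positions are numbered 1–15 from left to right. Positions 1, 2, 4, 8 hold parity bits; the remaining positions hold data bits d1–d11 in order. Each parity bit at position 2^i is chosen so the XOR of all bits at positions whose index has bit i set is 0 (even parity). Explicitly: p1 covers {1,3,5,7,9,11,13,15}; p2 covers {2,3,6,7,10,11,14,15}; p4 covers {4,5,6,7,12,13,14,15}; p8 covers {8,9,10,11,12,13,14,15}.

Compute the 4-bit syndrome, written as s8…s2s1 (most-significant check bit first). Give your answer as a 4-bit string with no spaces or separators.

0000

s1 (pos 1,3,5,7,9,11,13,15): 0⊕0⊕1⊕1⊕0⊕0⊕0⊕0 = 0
s2 (pos 2,3,6,7,10,11,14,15): 0⊕0⊕1⊕1⊕1⊕0⊕1⊕0 = 0
s4 (pos 4,5,6,7,12,13,14,15): 0⊕1⊕1⊕1⊕0⊕0⊕1⊕0 = 0
s8 (pos 8,9,10,11,12,13,14,15): 0⊕0⊕1⊕0⊕0⊕0⊕1⊕0 = 0
Syndrome s8…s1 = 0000 → no error.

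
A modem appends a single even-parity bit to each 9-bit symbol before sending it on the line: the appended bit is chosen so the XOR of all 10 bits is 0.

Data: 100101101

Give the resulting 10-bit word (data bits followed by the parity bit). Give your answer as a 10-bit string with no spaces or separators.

XOR of the 9 data bits: 1⊕0⊕0⊕1⊕0⊕1⊕1⊕0⊕1 = 1
Parity bit = 1 (so all 10 bits XOR to 0).

1001011011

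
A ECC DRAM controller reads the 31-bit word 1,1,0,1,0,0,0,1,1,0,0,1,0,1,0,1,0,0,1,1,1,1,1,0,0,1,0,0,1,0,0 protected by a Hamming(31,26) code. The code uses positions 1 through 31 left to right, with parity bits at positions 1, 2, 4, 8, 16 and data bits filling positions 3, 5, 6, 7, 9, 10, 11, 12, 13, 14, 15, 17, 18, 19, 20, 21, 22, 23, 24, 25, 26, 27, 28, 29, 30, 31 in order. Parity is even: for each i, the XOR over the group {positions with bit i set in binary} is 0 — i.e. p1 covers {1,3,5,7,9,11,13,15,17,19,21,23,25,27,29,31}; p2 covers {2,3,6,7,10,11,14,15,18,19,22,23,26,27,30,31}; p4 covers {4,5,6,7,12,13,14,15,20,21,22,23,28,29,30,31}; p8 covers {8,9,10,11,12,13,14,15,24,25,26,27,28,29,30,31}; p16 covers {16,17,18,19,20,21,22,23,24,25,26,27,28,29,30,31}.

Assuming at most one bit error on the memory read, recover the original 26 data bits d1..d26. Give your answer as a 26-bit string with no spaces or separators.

00001001010001111100100100

s1 (pos 1,3,5,7,9,11,13,15,17,19,21,23,25,27,29,31): 1⊕0⊕0⊕0⊕1⊕0⊕0⊕0⊕0⊕1⊕1⊕1⊕0⊕0⊕1⊕0 = 0
s2 (pos 2,3,6,7,10,11,14,15,18,19,22,23,26,27,30,31): 1⊕0⊕0⊕0⊕0⊕0⊕1⊕0⊕0⊕1⊕1⊕1⊕1⊕0⊕0⊕0 = 0
s4 (pos 4,5,6,7,12,13,14,15,20,21,22,23,28,29,30,31): 1⊕0⊕0⊕0⊕1⊕0⊕1⊕0⊕1⊕1⊕1⊕1⊕0⊕1⊕0⊕0 = 0
s8 (pos 8,9,10,11,12,13,14,15,24,25,26,27,28,29,30,31): 1⊕1⊕0⊕0⊕1⊕0⊕1⊕0⊕0⊕0⊕1⊕0⊕0⊕1⊕0⊕0 = 0
s16 (pos 16,17,18,19,20,21,22,23,24,25,26,27,28,29,30,31): 1⊕0⊕0⊕1⊕1⊕1⊕1⊕1⊕0⊕0⊕1⊕0⊕0⊕1⊕0⊕0 = 0
Syndrome s16…s1 = 00000 → no error.
Read data bits from positions 3,5,6,7,9,10,11,12,13,14,15,17,18,19,20,21,22,23,24,25,26,27,28,29,30,31: 00001001010001111100100100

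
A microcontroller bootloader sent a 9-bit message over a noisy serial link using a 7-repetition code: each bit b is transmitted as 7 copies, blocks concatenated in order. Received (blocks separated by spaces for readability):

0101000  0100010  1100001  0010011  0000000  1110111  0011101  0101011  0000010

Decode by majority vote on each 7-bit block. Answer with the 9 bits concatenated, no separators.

Block 1 (0101000): 2 ones → 0
Block 2 (0100010): 2 ones → 0
Block 3 (1100001): 3 ones → 0
Block 4 (0010011): 3 ones → 0
Block 5 (0000000): 0 ones → 0
Block 6 (1110111): 6 ones → 1
Block 7 (0011101): 4 ones → 1
Block 8 (0101011): 4 ones → 1
Block 9 (0000010): 1 one → 0

000001110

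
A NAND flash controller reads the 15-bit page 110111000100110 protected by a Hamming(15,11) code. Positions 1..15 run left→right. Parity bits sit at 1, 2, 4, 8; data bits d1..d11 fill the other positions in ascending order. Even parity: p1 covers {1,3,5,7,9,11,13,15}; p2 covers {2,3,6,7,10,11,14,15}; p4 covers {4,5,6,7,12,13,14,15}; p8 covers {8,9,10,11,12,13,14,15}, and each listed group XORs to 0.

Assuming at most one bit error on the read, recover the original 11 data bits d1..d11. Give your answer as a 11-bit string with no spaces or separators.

01100100010

s1 (pos 1,3,5,7,9,11,13,15): 1⊕0⊕1⊕0⊕0⊕0⊕1⊕0 = 1
s2 (pos 2,3,6,7,10,11,14,15): 1⊕0⊕1⊕0⊕1⊕0⊕1⊕0 = 0
s4 (pos 4,5,6,7,12,13,14,15): 1⊕1⊕1⊕0⊕0⊕1⊕1⊕0 = 1
s8 (pos 8,9,10,11,12,13,14,15): 0⊕0⊕1⊕0⊕0⊕1⊕1⊕0 = 1
Syndrome s8…s1 = 1101 → error at position 13.
Flip position 13: 110111000100110 → 110111000100010
Read data bits from positions 3,5,6,7,9,10,11,12,13,14,15: 01100100010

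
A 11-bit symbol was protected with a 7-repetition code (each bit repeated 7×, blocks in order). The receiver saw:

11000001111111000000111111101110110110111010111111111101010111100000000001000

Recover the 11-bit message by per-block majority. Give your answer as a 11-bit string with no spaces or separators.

Block 1 (1100000): 2 ones → 0
Block 2 (1111111): 7 ones → 1
Block 3 (0000001): 1 one → 0
Block 4 (1111110): 6 ones → 1
Block 5 (1110110): 5 ones → 1
Block 6 (1101110): 5 ones → 1
Block 7 (1011111): 6 ones → 1
Block 8 (1111101): 6 ones → 1
Block 9 (0101111): 5 ones → 1
Block 10 (0000000): 0 ones → 0
Block 11 (0001000): 1 one → 0

01011111100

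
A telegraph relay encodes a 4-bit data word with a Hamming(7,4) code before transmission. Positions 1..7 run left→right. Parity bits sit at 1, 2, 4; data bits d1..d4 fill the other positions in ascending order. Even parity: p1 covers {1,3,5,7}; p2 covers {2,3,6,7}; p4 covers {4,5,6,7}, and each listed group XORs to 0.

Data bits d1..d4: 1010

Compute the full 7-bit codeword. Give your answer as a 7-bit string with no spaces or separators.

Place data at non-parity positions: p1 p2 1 p4 0 1 0
p1 (pos 1,3,5,7): XOR of data positions = 1⊕0⊕0 = 1
p2 (pos 2,3,6,7): XOR of data positions = 1⊕1⊕0 = 0
p4 (pos 4,5,6,7): XOR of data positions = 0⊕1⊕0 = 1
Codeword: 1011010

1011010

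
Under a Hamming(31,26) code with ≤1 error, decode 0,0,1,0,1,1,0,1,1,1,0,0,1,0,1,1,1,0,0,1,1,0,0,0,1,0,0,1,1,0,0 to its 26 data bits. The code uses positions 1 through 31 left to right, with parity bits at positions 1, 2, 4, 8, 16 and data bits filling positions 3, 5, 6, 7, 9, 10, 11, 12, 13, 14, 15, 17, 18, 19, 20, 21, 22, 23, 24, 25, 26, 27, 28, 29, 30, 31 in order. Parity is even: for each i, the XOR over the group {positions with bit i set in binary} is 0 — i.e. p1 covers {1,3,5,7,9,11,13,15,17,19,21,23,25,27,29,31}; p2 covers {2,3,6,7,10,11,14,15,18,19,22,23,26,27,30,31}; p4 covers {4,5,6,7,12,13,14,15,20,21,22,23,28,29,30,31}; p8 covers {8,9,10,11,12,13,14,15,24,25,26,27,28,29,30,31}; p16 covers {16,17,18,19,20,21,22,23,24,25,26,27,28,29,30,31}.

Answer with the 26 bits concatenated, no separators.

s1 (pos 1,3,5,7,9,11,13,15,17,19,21,23,25,27,29,31): 0⊕1⊕1⊕0⊕1⊕0⊕1⊕1⊕1⊕0⊕1⊕0⊕1⊕0⊕1⊕0 = 1
s2 (pos 2,3,6,7,10,11,14,15,18,19,22,23,26,27,30,31): 0⊕1⊕1⊕0⊕1⊕0⊕0⊕1⊕0⊕0⊕0⊕0⊕0⊕0⊕0⊕0 = 0
s4 (pos 4,5,6,7,12,13,14,15,20,21,22,23,28,29,30,31): 0⊕1⊕1⊕0⊕0⊕1⊕0⊕1⊕1⊕1⊕0⊕0⊕1⊕1⊕0⊕0 = 0
s8 (pos 8,9,10,11,12,13,14,15,24,25,26,27,28,29,30,31): 1⊕1⊕1⊕0⊕0⊕1⊕0⊕1⊕0⊕1⊕0⊕0⊕1⊕1⊕0⊕0 = 0
s16 (pos 16,17,18,19,20,21,22,23,24,25,26,27,28,29,30,31): 1⊕1⊕0⊕0⊕1⊕1⊕0⊕0⊕0⊕1⊕0⊕0⊕1⊕1⊕0⊕0 = 1
Syndrome s16…s1 = 10001 → error at position 17.
Flip position 17: 0010110111001011100110001001100 → 0010110111001011000110001001100
Read data bits from positions 3,5,6,7,9,10,11,12,13,14,15,17,18,19,20,21,22,23,24,25,26,27,28,29,30,31: 11101100101000110001001100

11101100101000110001001100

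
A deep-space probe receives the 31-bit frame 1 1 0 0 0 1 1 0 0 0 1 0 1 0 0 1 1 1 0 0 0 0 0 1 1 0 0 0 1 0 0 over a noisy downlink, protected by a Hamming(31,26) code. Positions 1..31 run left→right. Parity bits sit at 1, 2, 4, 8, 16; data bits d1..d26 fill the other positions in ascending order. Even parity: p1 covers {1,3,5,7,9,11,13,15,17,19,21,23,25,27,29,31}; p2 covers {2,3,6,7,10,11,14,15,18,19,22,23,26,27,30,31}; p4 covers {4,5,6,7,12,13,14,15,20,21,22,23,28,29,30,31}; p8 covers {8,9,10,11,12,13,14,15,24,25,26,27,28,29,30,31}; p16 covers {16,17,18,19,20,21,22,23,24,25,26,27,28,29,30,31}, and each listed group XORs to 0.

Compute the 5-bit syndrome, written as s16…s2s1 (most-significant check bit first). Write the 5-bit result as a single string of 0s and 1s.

01011

s1 (pos 1,3,5,7,9,11,13,15,17,19,21,23,25,27,29,31): 1⊕0⊕0⊕1⊕0⊕1⊕1⊕0⊕1⊕0⊕0⊕0⊕1⊕0⊕1⊕0 = 1
s2 (pos 2,3,6,7,10,11,14,15,18,19,22,23,26,27,30,31): 1⊕0⊕1⊕1⊕0⊕1⊕0⊕0⊕1⊕0⊕0⊕0⊕0⊕0⊕0⊕0 = 1
s4 (pos 4,5,6,7,12,13,14,15,20,21,22,23,28,29,30,31): 0⊕0⊕1⊕1⊕0⊕1⊕0⊕0⊕0⊕0⊕0⊕0⊕0⊕1⊕0⊕0 = 0
s8 (pos 8,9,10,11,12,13,14,15,24,25,26,27,28,29,30,31): 0⊕0⊕0⊕1⊕0⊕1⊕0⊕0⊕1⊕1⊕0⊕0⊕0⊕1⊕0⊕0 = 1
s16 (pos 16,17,18,19,20,21,22,23,24,25,26,27,28,29,30,31): 1⊕1⊕1⊕0⊕0⊕0⊕0⊕0⊕1⊕1⊕0⊕0⊕0⊕1⊕0⊕0 = 0
Syndrome s16…s1 = 01011 → error at position 11.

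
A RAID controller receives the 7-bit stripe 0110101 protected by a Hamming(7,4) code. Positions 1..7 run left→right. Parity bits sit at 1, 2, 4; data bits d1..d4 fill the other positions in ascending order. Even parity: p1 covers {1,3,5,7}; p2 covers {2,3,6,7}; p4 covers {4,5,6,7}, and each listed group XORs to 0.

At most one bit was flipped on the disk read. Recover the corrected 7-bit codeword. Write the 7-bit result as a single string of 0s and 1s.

s1 (pos 1,3,5,7): 0⊕1⊕1⊕1 = 1
s2 (pos 2,3,6,7): 1⊕1⊕0⊕1 = 1
s4 (pos 4,5,6,7): 0⊕1⊕0⊕1 = 0
Syndrome s4…s1 = 011 → error at position 3.
Flip position 3: 0110101 → 0100101

0100101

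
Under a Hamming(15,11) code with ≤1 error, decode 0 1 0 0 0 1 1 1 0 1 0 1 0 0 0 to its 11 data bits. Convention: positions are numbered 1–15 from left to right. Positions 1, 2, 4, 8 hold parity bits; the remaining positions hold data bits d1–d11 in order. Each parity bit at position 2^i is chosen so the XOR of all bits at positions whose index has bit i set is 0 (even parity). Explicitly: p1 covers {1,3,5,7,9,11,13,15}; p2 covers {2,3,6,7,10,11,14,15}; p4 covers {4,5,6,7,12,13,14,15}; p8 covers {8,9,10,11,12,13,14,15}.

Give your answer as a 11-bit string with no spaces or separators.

s1 (pos 1,3,5,7,9,11,13,15): 0⊕0⊕0⊕1⊕0⊕0⊕0⊕0 = 1
s2 (pos 2,3,6,7,10,11,14,15): 1⊕0⊕1⊕1⊕1⊕0⊕0⊕0 = 0
s4 (pos 4,5,6,7,12,13,14,15): 0⊕0⊕1⊕1⊕1⊕0⊕0⊕0 = 1
s8 (pos 8,9,10,11,12,13,14,15): 1⊕0⊕1⊕0⊕1⊕0⊕0⊕0 = 1
Syndrome s8…s1 = 1101 → error at position 13.
Flip position 13: 010001110101000 → 010001110101100
Read data bits from positions 3,5,6,7,9,10,11,12,13,14,15: 00110101100

00110101100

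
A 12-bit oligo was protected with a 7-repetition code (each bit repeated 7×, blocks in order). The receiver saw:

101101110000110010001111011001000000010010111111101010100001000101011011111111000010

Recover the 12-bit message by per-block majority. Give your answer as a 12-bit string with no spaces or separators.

Block 1 (1011011): 5 ones → 1
Block 2 (1000011): 3 ones → 0
Block 3 (0010001): 2 ones → 0
Block 4 (1110110): 5 ones → 1
Block 5 (0100000): 1 one → 0
Block 6 (0010010): 2 ones → 0
Block 7 (1111111): 7 ones → 1
Block 8 (0101010): 3 ones → 0
Block 9 (0001000): 1 one → 0
Block 10 (1010110): 4 ones → 1
Block 11 (1111111): 7 ones → 1
Block 12 (1000010): 2 ones → 0

100100100110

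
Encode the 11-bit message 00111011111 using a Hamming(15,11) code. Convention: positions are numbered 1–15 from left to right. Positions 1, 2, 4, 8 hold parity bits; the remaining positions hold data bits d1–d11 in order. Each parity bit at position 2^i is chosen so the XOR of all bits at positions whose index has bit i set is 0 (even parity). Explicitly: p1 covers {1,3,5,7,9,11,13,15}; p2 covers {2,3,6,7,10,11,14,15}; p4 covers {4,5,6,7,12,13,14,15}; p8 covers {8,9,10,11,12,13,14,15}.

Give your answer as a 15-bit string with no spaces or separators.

Place data at non-parity positions: p1 p2 0 p4 0 1 1 p8 1 0 1 1 1 1 1
p1 (pos 1,3,5,7,9,11,13,15): XOR of data positions = 0⊕0⊕1⊕1⊕1⊕1⊕1 = 1
p2 (pos 2,3,6,7,10,11,14,15): XOR of data positions = 0⊕1⊕1⊕0⊕1⊕1⊕1 = 1
p4 (pos 4,5,6,7,12,13,14,15): XOR of data positions = 0⊕1⊕1⊕1⊕1⊕1⊕1 = 0
p8 (pos 8,9,10,11,12,13,14,15): XOR of data positions = 1⊕0⊕1⊕1⊕1⊕1⊕1 = 0
Codeword: 110001101011111

110001101011111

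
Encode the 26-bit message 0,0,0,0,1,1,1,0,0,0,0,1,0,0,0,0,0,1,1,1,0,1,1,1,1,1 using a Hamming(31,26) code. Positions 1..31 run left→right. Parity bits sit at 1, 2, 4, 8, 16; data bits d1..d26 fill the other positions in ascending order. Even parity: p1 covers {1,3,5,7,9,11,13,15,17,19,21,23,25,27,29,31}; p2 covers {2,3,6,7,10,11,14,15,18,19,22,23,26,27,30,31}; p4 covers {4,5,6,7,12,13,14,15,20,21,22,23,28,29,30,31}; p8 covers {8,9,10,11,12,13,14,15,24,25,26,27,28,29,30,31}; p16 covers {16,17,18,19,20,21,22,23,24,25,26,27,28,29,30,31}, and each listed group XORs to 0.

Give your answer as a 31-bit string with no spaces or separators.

Place data at non-parity positions: p1 p2 0 p4 0 0 0 p8 1 1 1 0 0 0 0 p16 1 0 0 0 0 0 1 1 1 0 1 1 1 1 1
p1 (pos 1,3,5,7,9,11,13,15,17,19,21,23,25,27,29,31): XOR of data positions = 0⊕0⊕0⊕1⊕1⊕0⊕0⊕1⊕0⊕0⊕1⊕1⊕1⊕1⊕1 = 0
p2 (pos 2,3,6,7,10,11,14,15,18,19,22,23,26,27,30,31): XOR of data positions = 0⊕0⊕0⊕1⊕1⊕0⊕0⊕0⊕0⊕0⊕1⊕0⊕1⊕1⊕1 = 0
p4 (pos 4,5,6,7,12,13,14,15,20,21,22,23,28,29,30,31): XOR of data positions = 0⊕0⊕0⊕0⊕0⊕0⊕0⊕0⊕0⊕0⊕1⊕1⊕1⊕1⊕1 = 1
p8 (pos 8,9,10,11,12,13,14,15,24,25,26,27,28,29,30,31): XOR of data positions = 1⊕1⊕1⊕0⊕0⊕0⊕0⊕1⊕1⊕0⊕1⊕1⊕1⊕1⊕1 = 0
p16 (pos 16,17,18,19,20,21,22,23,24,25,26,27,28,29,30,31): XOR of data positions = 1⊕0⊕0⊕0⊕0⊕0⊕1⊕1⊕1⊕0⊕1⊕1⊕1⊕1⊕1 = 1
Codeword: 0001000011100001100000111011111

0001000011100001100000111011111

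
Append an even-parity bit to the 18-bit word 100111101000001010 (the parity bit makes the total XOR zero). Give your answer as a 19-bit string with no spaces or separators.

1001111010000010100

XOR of the 18 data bits: 1⊕0⊕0⊕1⊕1⊕1⊕1⊕0⊕1⊕0⊕0⊕0⊕0⊕0⊕1⊕0⊕1⊕0 = 0
Parity bit = 0 (so all 19 bits XOR to 0).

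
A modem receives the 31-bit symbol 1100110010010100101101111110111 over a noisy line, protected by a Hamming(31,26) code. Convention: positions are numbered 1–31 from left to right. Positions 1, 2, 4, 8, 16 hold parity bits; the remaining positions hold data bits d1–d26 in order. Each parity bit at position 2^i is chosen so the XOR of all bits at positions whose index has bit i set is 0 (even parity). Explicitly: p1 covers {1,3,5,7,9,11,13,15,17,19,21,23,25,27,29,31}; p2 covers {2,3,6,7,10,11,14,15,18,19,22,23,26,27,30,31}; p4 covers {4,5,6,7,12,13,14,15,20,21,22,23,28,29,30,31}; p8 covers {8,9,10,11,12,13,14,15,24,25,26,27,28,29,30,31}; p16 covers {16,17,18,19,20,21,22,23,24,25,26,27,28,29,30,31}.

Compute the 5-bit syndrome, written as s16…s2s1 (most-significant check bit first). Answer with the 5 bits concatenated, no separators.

s1 (pos 1,3,5,7,9,11,13,15,17,19,21,23,25,27,29,31): 1⊕0⊕1⊕0⊕1⊕0⊕0⊕0⊕1⊕1⊕0⊕1⊕1⊕1⊕1⊕1 = 0
s2 (pos 2,3,6,7,10,11,14,15,18,19,22,23,26,27,30,31): 1⊕0⊕1⊕0⊕0⊕0⊕1⊕0⊕0⊕1⊕1⊕1⊕1⊕1⊕1⊕1 = 0
s4 (pos 4,5,6,7,12,13,14,15,20,21,22,23,28,29,30,31): 0⊕1⊕1⊕0⊕1⊕0⊕1⊕0⊕1⊕0⊕1⊕1⊕0⊕1⊕1⊕1 = 0
s8 (pos 8,9,10,11,12,13,14,15,24,25,26,27,28,29,30,31): 0⊕1⊕0⊕0⊕1⊕0⊕1⊕0⊕1⊕1⊕1⊕1⊕0⊕1⊕1⊕1 = 0
s16 (pos 16,17,18,19,20,21,22,23,24,25,26,27,28,29,30,31): 0⊕1⊕0⊕1⊕1⊕0⊕1⊕1⊕1⊕1⊕1⊕1⊕0⊕1⊕1⊕1 = 0
Syndrome s16…s1 = 00000 → no error.

00000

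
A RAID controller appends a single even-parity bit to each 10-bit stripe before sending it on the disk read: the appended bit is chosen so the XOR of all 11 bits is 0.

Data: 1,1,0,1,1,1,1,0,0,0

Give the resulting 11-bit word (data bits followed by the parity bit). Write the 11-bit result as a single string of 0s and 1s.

XOR of the 10 data bits: 1⊕1⊕0⊕1⊕1⊕1⊕1⊕0⊕0⊕0 = 0
Parity bit = 0 (so all 11 bits XOR to 0).

11011110000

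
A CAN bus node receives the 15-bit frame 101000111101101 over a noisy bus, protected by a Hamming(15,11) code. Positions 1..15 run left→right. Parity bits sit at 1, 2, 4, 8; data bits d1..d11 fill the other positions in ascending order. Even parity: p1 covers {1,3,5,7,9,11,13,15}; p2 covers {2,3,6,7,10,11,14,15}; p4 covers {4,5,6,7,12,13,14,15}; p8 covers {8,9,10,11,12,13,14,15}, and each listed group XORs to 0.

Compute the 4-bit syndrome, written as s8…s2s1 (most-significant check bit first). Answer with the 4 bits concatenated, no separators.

s1 (pos 1,3,5,7,9,11,13,15): 1⊕1⊕0⊕1⊕1⊕0⊕1⊕1 = 0
s2 (pos 2,3,6,7,10,11,14,15): 0⊕1⊕0⊕1⊕1⊕0⊕0⊕1 = 0
s4 (pos 4,5,6,7,12,13,14,15): 0⊕0⊕0⊕1⊕1⊕1⊕0⊕1 = 0
s8 (pos 8,9,10,11,12,13,14,15): 1⊕1⊕1⊕0⊕1⊕1⊕0⊕1 = 0
Syndrome s8…s1 = 0000 → no error.

0000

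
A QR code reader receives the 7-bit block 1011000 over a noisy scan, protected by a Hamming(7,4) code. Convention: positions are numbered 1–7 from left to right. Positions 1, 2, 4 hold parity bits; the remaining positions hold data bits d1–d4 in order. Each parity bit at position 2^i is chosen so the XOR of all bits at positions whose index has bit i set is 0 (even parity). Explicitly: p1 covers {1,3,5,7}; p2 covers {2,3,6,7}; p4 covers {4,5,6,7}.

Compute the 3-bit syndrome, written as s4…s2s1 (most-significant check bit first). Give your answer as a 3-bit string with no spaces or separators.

s1 (pos 1,3,5,7): 1⊕1⊕0⊕0 = 0
s2 (pos 2,3,6,7): 0⊕1⊕0⊕0 = 1
s4 (pos 4,5,6,7): 1⊕0⊕0⊕0 = 1
Syndrome s4…s1 = 110 → error at position 6.

110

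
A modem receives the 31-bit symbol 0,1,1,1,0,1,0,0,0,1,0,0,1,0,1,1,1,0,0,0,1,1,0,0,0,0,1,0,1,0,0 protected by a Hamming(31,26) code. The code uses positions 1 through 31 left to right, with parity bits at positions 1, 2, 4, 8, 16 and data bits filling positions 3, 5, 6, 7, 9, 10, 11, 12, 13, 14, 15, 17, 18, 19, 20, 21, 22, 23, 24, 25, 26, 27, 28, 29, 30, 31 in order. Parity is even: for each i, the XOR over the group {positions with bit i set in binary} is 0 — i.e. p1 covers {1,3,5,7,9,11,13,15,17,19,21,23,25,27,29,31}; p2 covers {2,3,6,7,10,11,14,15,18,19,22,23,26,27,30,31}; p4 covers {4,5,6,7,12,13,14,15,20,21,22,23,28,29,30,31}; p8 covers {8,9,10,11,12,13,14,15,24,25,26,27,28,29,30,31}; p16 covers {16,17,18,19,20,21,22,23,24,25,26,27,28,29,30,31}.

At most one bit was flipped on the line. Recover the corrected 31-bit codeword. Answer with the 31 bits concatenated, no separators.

s1 (pos 1,3,5,7,9,11,13,15,17,19,21,23,25,27,29,31): 0⊕1⊕0⊕0⊕0⊕0⊕1⊕1⊕1⊕0⊕1⊕0⊕0⊕1⊕1⊕0 = 1
s2 (pos 2,3,6,7,10,11,14,15,18,19,22,23,26,27,30,31): 1⊕1⊕1⊕0⊕1⊕0⊕0⊕1⊕0⊕0⊕1⊕0⊕0⊕1⊕0⊕0 = 1
s4 (pos 4,5,6,7,12,13,14,15,20,21,22,23,28,29,30,31): 1⊕0⊕1⊕0⊕0⊕1⊕0⊕1⊕0⊕1⊕1⊕0⊕0⊕1⊕0⊕0 = 1
s8 (pos 8,9,10,11,12,13,14,15,24,25,26,27,28,29,30,31): 0⊕0⊕1⊕0⊕0⊕1⊕0⊕1⊕0⊕0⊕0⊕1⊕0⊕1⊕0⊕0 = 1
s16 (pos 16,17,18,19,20,21,22,23,24,25,26,27,28,29,30,31): 1⊕1⊕0⊕0⊕0⊕1⊕1⊕0⊕0⊕0⊕0⊕1⊕0⊕1⊕0⊕0 = 0
Syndrome s16…s1 = 01111 → error at position 15.
Flip position 15: 0111010001001011100011000010100 → 0111010001001001100011000010100

0111010001001001100011000010100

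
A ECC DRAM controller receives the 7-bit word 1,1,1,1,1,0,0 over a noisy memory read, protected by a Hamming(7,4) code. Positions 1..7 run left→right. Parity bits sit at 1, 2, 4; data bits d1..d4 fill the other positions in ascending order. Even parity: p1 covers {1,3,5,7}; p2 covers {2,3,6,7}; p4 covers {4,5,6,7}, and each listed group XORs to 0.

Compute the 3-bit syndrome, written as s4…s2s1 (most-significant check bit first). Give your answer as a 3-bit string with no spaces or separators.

001

s1 (pos 1,3,5,7): 1⊕1⊕1⊕0 = 1
s2 (pos 2,3,6,7): 1⊕1⊕0⊕0 = 0
s4 (pos 4,5,6,7): 1⊕1⊕0⊕0 = 0
Syndrome s4…s1 = 001 → error at position 1.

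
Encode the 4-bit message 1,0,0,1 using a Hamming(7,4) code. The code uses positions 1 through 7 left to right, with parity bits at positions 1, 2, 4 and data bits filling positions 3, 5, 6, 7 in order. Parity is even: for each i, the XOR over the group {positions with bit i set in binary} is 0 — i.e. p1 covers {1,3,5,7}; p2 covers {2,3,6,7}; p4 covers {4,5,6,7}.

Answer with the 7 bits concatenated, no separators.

0011001

Place data at non-parity positions: p1 p2 1 p4 0 0 1
p1 (pos 1,3,5,7): XOR of data positions = 1⊕0⊕1 = 0
p2 (pos 2,3,6,7): XOR of data positions = 1⊕0⊕1 = 0
p4 (pos 4,5,6,7): XOR of data positions = 0⊕0⊕1 = 1
Codeword: 0011001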